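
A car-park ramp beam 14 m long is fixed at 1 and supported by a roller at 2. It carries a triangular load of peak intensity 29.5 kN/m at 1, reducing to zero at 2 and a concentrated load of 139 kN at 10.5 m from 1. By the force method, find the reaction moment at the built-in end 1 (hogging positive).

Release the roller at 2. Primary structure: cantilever fixed at 1.
Downward deflection at the released point 2 due to the loads:
  triangular load, peak 29.5 at the fixed end: w₀L⁴/(30EI) = 37776/EI
  point load 139 at a = 10.5: Pa²(3L − a)/(6EI) = 80455/EI
  δ_0 = 118231/EI
Tip deflection under a unit load at 2: L³/(3EI) = 914.7/EI.
The prop prevents deflection at 2: R_2 = δ_0/δ_{22} = 118231/914.7 = 129.3 kN.
Moment equilibrium about 1: M_1 = Σ(load moments about 1) − R_2·L = 2423 − 129.3×14 = 613.5 kN·m.

M_1 = 613.5 kN·m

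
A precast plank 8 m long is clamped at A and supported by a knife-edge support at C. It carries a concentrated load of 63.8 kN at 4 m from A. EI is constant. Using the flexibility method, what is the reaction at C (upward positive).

Remove the prop at C; the released (primary) structure is a cantilever built in at A.
Primary-structure tip deflection at C by superposition:
  point load 63.8 at a = 4: Pa²(3L − a)/(6EI) = 3403/EI
Flexibility coefficient — unit upward force at C: δ_{CC} = L³/(3EI) = 170.7/EI.
Compatibility at C: δ_0 − R_C·δ_{CC} = 0, so R_C = 3403/170.7 = 19.94 kN.

R_C = 19.94 kN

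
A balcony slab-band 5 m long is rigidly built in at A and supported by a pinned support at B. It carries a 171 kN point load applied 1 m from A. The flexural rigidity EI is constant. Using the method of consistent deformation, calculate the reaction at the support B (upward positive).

R_B = 9.576 kN

Release the roller at B. Primary structure: cantilever fixed at A.
Free-end deflection of the primary structure under the applied loading (downward +):
  point load 171 at a = 1: Pa²(3L − a)/(6EI) = 399/EI
Tip deflection under a unit load at B: L³/(3EI) = 41.67/EI.
Compatibility at B: δ_0 − R_B·δ_{BB} = 0, so R_B = 399/41.67 = 9.576 kN.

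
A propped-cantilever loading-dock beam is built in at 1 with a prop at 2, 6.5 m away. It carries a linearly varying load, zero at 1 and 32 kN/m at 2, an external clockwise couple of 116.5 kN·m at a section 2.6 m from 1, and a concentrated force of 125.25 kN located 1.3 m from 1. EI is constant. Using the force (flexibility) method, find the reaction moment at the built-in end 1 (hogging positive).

Choose R_2 as the redundant. The primary structure is the cantilever fixed at 1.
Free-end deflection of the primary structure under the applied loading (downward +):
  triangular load, peak 32 at the free end: 11w₀L⁴/(120EI) = 5236/EI
  clockwise couple 116.5 at a = 2.6: M₀a(2L − a)/(2EI) = 1575/EI
  point load 125.25 at a = 1.3: Pa²(3L − a)/(6EI) = 642.1/EI
  δ_0 = 7453/EI
Flexibility coefficient — unit upward force at 2: δ_{22} = L³/(3EI) = 91.54/EI.
Compatibility at 2: δ_0 − R_2·δ_{22} = 0, so R_2 = 7453/91.54 = 81.42 kN.
Moment equilibrium about 1: M_1 = Σ(load moments about 1) − R_2·L = 730 − 81.42×6.5 = 200.8 kN·m.

M_1 = 200.8 kN·m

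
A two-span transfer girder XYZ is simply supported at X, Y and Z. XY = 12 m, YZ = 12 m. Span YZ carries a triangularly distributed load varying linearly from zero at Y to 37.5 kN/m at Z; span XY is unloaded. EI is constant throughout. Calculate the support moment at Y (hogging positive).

Take M_Y as the redundant. Released structure: two simple spans XY and YZ with a hinge at Y.
Rotations at Y on the released spans (each span's end-slope, ×1/EI):
  span YZ: triangular load, peak 37.5: 7w₀L³/(360EI) = 1260/EI
  relative rotation θ_0 = (0 + 1260)/EI = 1260/EI
A unit hogging moment at Y produces rotation L₁/(3EI) + L₂/(3EI) = 8/EI.
Compatibility: M_Y·(L₁+L₂)/(3EI) = θ_0, giving M_Y = 157.5 kN·m (hogging).

M_Y = 157.5 kN·m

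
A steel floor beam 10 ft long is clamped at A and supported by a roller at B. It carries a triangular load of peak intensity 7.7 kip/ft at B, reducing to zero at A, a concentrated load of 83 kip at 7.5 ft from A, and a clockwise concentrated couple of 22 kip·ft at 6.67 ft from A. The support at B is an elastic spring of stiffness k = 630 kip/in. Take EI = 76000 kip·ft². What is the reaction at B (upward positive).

R_B = 74.39 kip

Remove the prop at B; the released (primary) structure is a cantilever built in at A.
Downward deflection at the released point B due to the loads:
  triangular load, peak 7.7 at the free end: 11w₀L⁴/(120EI) = 7058/EI
  point load 83 at a = 7.5: Pa²(3L − a)/(6EI) = 17508/EI
  clockwise couple 22 at a = 6.67: M₀a(2L − a)/(2EI) = 978/EI
  δ_0 = 25544/EI
Flexibility coefficient — unit upward force at B: δ_{BB} = L³/(3EI) = 333.3/EI.
With EI = 76000 kip·ft²: δ_0 = 0.33611 ft and δ_{BB} = 0.004386 ft/kip.
Compatibility — the spring shortens by R_B/k under the reaction it provides: δ_0 − R_B·δ_{BB} = R_B/k. With 1/k = 1/(630×12) ft/kip = 0.000132 ft/kip, R_B = δ_0 / (δ_{BB} + 1/k) = 0.33611 / (0.004386 + 0.000132) = 74.39 kip.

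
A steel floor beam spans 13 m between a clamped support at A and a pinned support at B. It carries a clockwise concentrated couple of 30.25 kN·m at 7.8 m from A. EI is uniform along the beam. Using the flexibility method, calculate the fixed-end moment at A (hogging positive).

Remove the prop at B; the released (primary) structure is a cantilever built in at A.
Primary-structure tip deflection at B by superposition:
  clockwise couple 30.25 at a = 7.8: M₀a(2L − a)/(2EI) = 2147/EI
Flexibility coefficient — unit upward force at B: δ_{BB} = L³/(3EI) = 732.3/EI.
The prop prevents deflection at B: R_B = δ_0/δ_{BB} = 2147/732.3 = 2.932 kN.
Moment equilibrium about A: M_A = Σ(load moments about A) − R_B·L = 30.25 − 2.932×13 = -7.865 kN·m.

M_A = -7.865 kN·m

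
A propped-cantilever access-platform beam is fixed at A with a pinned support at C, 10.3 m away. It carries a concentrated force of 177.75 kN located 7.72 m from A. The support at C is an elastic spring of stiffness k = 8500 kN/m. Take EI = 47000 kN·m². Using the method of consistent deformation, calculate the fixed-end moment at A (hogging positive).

Take the reaction at C as the redundant and release it; the primary structure is a cantilever fixed at A.
Free-end deflection of the primary structure under the applied loading (downward +):
  point load 177.75 at a = 7.72: Pa²(3L − a)/(6EI) = 40927/EI
Flexibility coefficient — unit upward force at C: δ_{CC} = L³/(3EI) = 364.2/EI.
With EI = 47000 kN·m²: δ_0 = 0.87078 m and δ_{CC} = 0.00775 m/kN.
Compatibility — the spring shortens by R_C/k under the reaction it provides: δ_0 − R_C·δ_{CC} = R_C/k. With 1/k = 0.000118 m/kN, R_C = δ_0 / (δ_{CC} + 1/k) = 0.87078 / (0.00775 + 0.000118) = 110.7 kN.
Moment equilibrium about A: M_A = Σ(load moments about A) − R_C·L = 1372 − 110.7×10.3 = 232.2 kN·m.

M_A = 232.2 kN·m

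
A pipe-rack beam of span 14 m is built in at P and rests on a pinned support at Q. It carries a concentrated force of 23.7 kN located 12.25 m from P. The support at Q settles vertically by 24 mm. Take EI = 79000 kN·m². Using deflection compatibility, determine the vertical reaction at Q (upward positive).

Remove the prop at Q; the released (primary) structure is a cantilever built in at P.
Free-end deflection of the primary structure under the applied loading (downward +):
  point load 23.7 at a = 12.25: Pa²(3L − a)/(6EI) = 17634/EI
Tip deflection under a unit load at Q: L³/(3EI) = 914.7/EI.
With EI = 79000 kN·m²: δ_0 = 0.22322 m and δ_{QQ} = 0.011578 m/kN.
Compatibility — the beam at Q must follow the support down by 0.024 m: δ_0 − R_Q·δ_{QQ} = 0.024, so R_Q = (0.22322 − 0.024)/0.011578 = 17.21 kN.

R_Q = 17.21 kN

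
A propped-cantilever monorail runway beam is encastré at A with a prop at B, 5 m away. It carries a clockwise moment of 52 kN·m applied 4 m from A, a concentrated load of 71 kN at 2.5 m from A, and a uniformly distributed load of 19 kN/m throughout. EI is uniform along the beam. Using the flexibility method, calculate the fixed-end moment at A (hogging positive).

M_A = 103.1 kN·m

Choose R_B as the redundant. The primary structure is the cantilever fixed at A.
Downward deflection at the released point B due to the loads:
  clockwise couple 52 at a = 4: M₀a(2L − a)/(2EI) = 624/EI
  point load 71 at a = 2.5: Pa²(3L − a)/(6EI) = 924.5/EI
  UDL 19: wL⁴/(8EI) = 1484/EI
  δ_0 = 3033/EI
Tip deflection under a unit load at B: L³/(3EI) = 41.67/EI.
Compatibility at B: δ_0 − R_B·δ_{BB} = 0, so R_B = 3033/41.67 = 72.79 kN.
Moment equilibrium about A: M_A = Σ(load moments about A) − R_B·L = 467 − 72.79×5 = 103.1 kN·m.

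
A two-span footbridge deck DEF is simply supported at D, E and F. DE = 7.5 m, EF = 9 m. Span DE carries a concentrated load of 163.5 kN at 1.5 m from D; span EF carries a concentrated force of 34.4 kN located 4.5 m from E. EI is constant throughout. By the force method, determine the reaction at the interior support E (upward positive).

Release continuity at E by inserting a hinge; the redundant is the internal moment M_E. The primary structure is two simply-supported spans DE and EF.
End slopes at the hinge E, treating each span as simply supported:
  span DE: point load 163.5 at a = 1.5: Pab(L + a)/(6LEI) = 294.3/EI
  span EF: point load 34.4 at a = 4.5: Pab(L + b)/(6LEI) = 174.2/EI
  relative rotation θ_0 = (294.3 + 174.2)/EI = 468.4/EI
A unit hogging moment at E produces rotation L₁/(3EI) + L₂/(3EI) = 5.5/EI.
Slope continuity at E: θ_0 = M_E·5.5/EI, so M_E = 468.4/5.5 = 85.17 kN·m (hogging).
Span DE, ΣM about D with M_E applied at E: R_E^{DE}·7.5 = 245.2 + 85.17, so R_E^{DE} = 44.06 kN and R_D = 163.5 − 44.06 = 119.4 kN.
Span EF, ΣM about F: R_E^{EF}·9 = 154.8 + 85.17, so R_E^{EF} = 26.66 kN and R_F = 34.4 − 26.66 = 7.736 kN.
R_E = 44.06 + 26.66 = 70.72 kN.

R_E = 70.72 kN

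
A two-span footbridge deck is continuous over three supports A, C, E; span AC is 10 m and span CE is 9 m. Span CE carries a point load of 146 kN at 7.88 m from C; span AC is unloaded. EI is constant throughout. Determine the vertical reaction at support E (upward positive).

Take M_C as the redundant. Released structure: two simple spans AC and CE with a hinge at C.
End slopes at the hinge C, treating each span as simply supported:
  span CE: point load 146 at a = 7.88: Pab(L + b)/(6LEI) = 241.5/EI
  relative rotation θ_0 = (0 + 241.5)/EI = 241.5/EI
A unit hogging moment at C produces rotation L₁/(3EI) + L₂/(3EI) = 6.333/EI.
Compatibility: M_C·(L₁+L₂)/(3EI) = θ_0, giving M_C = 38.13 kN·m (hogging).
Span CE, ΣM about E: R_C^{CE}·9 = 163.5 + 38.13, so R_C^{CE} = 22.41 kN and R_E = 146 − 22.41 = 123.6 kN.

R_E = 123.6 kN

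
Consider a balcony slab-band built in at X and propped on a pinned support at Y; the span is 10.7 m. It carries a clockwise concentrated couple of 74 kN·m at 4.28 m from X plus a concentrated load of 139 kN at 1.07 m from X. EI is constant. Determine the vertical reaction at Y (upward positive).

R_Y = 8.655 kN

Choose R_Y as the redundant. The primary structure is the cantilever fixed at X.
Downward deflection at the released point Y due to the loads:
  clockwise couple 74 at a = 4.28: M₀a(2L − a)/(2EI) = 2711/EI
  point load 139 at a = 1.07: Pa²(3L − a)/(6EI) = 823/EI
  δ_0 = 3534/EI
Flexibility coefficient — unit upward force at Y: δ_{YY} = L³/(3EI) = 408.3/EI.
Compatibility at Y: δ_0 − R_Y·δ_{YY} = 0, so R_Y = 3534/408.3 = 8.655 kN.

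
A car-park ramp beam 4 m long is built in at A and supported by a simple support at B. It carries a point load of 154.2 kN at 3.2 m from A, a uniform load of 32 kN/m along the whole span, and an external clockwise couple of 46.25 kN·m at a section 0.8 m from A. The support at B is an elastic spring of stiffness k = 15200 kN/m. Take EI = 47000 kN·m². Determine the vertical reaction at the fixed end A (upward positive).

Choose R_B as the redundant. The primary structure is the cantilever fixed at A.
Primary-structure tip deflection at B by superposition:
  point load 154.2 at a = 3.2: Pa²(3L − a)/(6EI) = 2316/EI
  UDL 32: wL⁴/(8EI) = 1024/EI
  clockwise couple 46.25 at a = 0.8: M₀a(2L − a)/(2EI) = 133.2/EI
  δ_0 = 3473/EI
Flexibility coefficient — unit upward force at B: δ_{BB} = L³/(3EI) = 21.33/EI.
With EI = 47000 kN·m²: δ_0 = 0.073895 m and δ_{BB} = 0.000454 m/kN.
Compatibility — the spring shortens by R_B/k under the reaction it provides: δ_0 − R_B·δ_{BB} = R_B/k. With 1/k = 0.000066 m/kN, R_B = δ_0 / (δ_{BB} + 1/k) = 0.073895 / (0.000454 + 0.000066) = 142.2 kN.
Vertical equilibrium: R_A = ΣP − R_B = 282.2 − 142.2 = 140 kN.

R_A = 140 kN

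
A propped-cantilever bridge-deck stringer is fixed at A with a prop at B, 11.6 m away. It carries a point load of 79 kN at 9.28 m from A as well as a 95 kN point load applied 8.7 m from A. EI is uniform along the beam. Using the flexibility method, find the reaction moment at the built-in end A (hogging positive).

M_A = 217.1 kN·m

Take the reaction at B as the redundant and release it; the primary structure is a cantilever fixed at A.
Free-end deflection of the primary structure under the applied loading (downward +):
  point load 79 at a = 9.28: Pa²(3L − a)/(6EI) = 28937/EI
  point load 95 at a = 8.7: Pa²(3L − a)/(6EI) = 31279/EI
  δ_0 = 60216/EI
Flexibility coefficient — unit upward force at B: δ_{BB} = L³/(3EI) = 520.3/EI.
Compatibility at B: δ_0 − R_B·δ_{BB} = 0, so R_B = 60216/520.3 = 115.7 kN.
Moment equilibrium about A: M_A = Σ(load moments about A) − R_B·L = 1560 − 115.7×11.6 = 217.1 kN·m.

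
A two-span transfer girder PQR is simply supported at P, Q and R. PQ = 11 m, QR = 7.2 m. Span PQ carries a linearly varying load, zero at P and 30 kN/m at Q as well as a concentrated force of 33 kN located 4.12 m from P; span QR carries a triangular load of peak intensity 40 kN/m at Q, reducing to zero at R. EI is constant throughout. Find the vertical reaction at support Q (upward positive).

R_Q = 272.7 kN

Release continuity at Q by inserting a hinge; the redundant is the internal moment M_Q. The primary structure is two simply-supported spans PQ and QR.
Discontinuity in slope at Q on the released structure — sum the simple-span end rotations:
  span PQ: triangular load, peak 30: w₀L³/(45EI) = 887.3/EI
  span PQ: point load 33 at a = 4.12: Pab(L + a)/(6LEI) = 214.3/EI
  span QR: triangular load, peak 40: w₀L³/(45EI) = 331.8/EI
  relative rotation θ_0 = (1102 + 331.8)/EI = 1433/EI
A unit hogging moment at Q produces rotation L₁/(3EI) + L₂/(3EI) = 6.067/EI.
Compatibility: M_Q·(L₁+L₂)/(3EI) = θ_0, giving M_Q = 236.3 kN·m (hogging).
Span PQ, ΣM about P with M_Q applied at Q: R_Q^{PQ}·11 = 1346 + 236.3, so R_Q^{PQ} = 143.8 kN and R_P = 198 − 143.8 = 54.16 kN.
Span QR, ΣM about R: R_Q^{QR}·7.2 = 691.2 + 236.3, so R_Q^{QR} = 128.8 kN and R_R = 144 − 128.8 = 15.18 kN.
R_Q = 143.8 + 128.8 = 272.7 kN.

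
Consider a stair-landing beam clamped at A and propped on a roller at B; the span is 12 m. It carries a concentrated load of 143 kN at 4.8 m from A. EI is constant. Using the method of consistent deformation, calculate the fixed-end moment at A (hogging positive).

Release the roller at B. Primary structure: cantilever fixed at A.
Free-end deflection of the primary structure under the applied loading (downward +):
  point load 143 at a = 4.8: Pa²(3L − a)/(6EI) = 17133/EI
Tip deflection under a unit load at B: L³/(3EI) = 576/EI.
The prop prevents deflection at B: R_B = δ_0/δ_{BB} = 17133/576 = 29.74 kN.
Moment equilibrium about A: M_A = Σ(load moments about A) − R_B·L = 686.4 − 29.74×12 = 329.5 kN·m.

M_A = 329.5 kN·m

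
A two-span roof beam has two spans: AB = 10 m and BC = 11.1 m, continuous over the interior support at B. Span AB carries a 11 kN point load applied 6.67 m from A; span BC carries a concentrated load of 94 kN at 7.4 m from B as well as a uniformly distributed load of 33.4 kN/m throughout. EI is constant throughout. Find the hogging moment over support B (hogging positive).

M_B = 361.6 kN·m

Take M_B as the redundant. Released structure: two simple spans AB and BC with a hinge at B.
Rotations at B on the released spans (each span's end-slope, ×1/EI):
  span AB: point load 11 at a = 6.67: Pab(L + a)/(6LEI) = 67.88/EI
  span BC: point load 94 at a = 7.4: Pab(L + b)/(6LEI) = 571.9/EI
  span BC: UDL 33.4: wL³/(24EI) = 1903/EI
  relative rotation θ_0 = (67.88 + 2475)/EI = 2543/EI
A unit hogging moment at B produces rotation L₁/(3EI) + L₂/(3EI) = 7.033/EI.
Compatibility: M_B·(L₁+L₂)/(3EI) = θ_0, giving M_B = 361.6 kN·m (hogging).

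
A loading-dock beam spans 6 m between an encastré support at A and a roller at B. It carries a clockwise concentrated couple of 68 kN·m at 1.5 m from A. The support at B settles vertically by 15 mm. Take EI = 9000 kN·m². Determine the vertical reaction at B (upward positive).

R_B = 5.562 kN

Choose R_B as the redundant. The primary structure is the cantilever fixed at A.
Free-end deflection of the primary structure under the applied loading (downward +):
  clockwise couple 68 at a = 1.5: M₀a(2L − a)/(2EI) = 535.5/EI
Flexibility coefficient — unit upward force at B: δ_{BB} = L³/(3EI) = 72/EI.
With EI = 9000 kN·m²: δ_0 = 0.0595 m and δ_{BB} = 0.008 m/kN.
Compatibility — the beam at B must follow the support down by 0.015 m: δ_0 − R_B·δ_{BB} = 0.015, so R_B = (0.0595 − 0.015)/0.008 = 5.562 kN.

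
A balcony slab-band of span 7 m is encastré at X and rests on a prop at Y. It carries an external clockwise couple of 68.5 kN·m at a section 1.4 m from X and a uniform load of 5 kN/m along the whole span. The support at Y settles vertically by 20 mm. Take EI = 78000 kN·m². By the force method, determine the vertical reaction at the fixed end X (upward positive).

Release the roller at Y. Primary structure: cantilever fixed at X.
Free-end deflection of the primary structure under the applied loading (downward +):
  clockwise couple 68.5 at a = 1.4: M₀a(2L − a)/(2EI) = 604.2/EI
  UDL 5: wL⁴/(8EI) = 1501/EI
  δ_0 = 2105/EI
Flexibility coefficient — unit upward force at Y: δ_{YY} = L³/(3EI) = 114.3/EI.
With EI = 78000 kN·m²: δ_0 = 0.026985 m and δ_{YY} = 0.001466 m/kN.
Compatibility — the beam at Y must follow the support down by 0.02 m: δ_0 − R_Y·δ_{YY} = 0.02, so R_Y = (0.026985 − 0.02)/0.001466 = 4.765 kN.
Vertical equilibrium: R_X = ΣP − R_Y = 35 − 4.765 = 30.24 kN.

R_X = 30.24 kN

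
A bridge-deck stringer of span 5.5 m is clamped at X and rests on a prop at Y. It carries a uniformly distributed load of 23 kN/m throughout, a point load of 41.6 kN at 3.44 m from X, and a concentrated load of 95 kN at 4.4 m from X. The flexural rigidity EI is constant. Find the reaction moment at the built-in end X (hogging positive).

M_X = 174 kN·m

Take the reaction at Y as the redundant and release it; the primary structure is a cantilever fixed at X.
Downward deflection at the released point Y due to the loads:
  UDL 23: wL⁴/(8EI) = 2631/EI
  point load 41.6 at a = 3.44: Pa²(3L − a)/(6EI) = 1072/EI
  point load 95 at a = 4.4: Pa²(3L − a)/(6EI) = 3709/EI
  δ_0 = 7411/EI
Tip deflection under a unit load at Y: L³/(3EI) = 55.46/EI.
The prop prevents deflection at Y: R_Y = δ_0/δ_{YY} = 7411/55.46 = 133.6 kN.
Moment equilibrium about X: M_X = Σ(load moments about X) − R_Y·L = 909 − 133.6×5.5 = 174 kN·m.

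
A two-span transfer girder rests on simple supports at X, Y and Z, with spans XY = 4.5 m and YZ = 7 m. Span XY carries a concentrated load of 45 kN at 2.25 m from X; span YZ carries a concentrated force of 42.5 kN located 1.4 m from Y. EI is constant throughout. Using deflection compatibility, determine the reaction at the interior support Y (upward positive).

R_Y = 71.44 kN

Release continuity at Y by inserting a hinge; the redundant is the internal moment M_Y. The primary structure is two simply-supported spans XY and YZ.
End slopes at the hinge Y, treating each span as simply supported:
  span XY: point load 45 at a = 2.25: Pab(L + a)/(6LEI) = 56.95/EI
  span YZ: point load 42.5 at a = 1.4: Pab(L + b)/(6LEI) = 99.96/EI
  relative rotation θ_0 = (56.95 + 99.96)/EI = 156.9/EI
A unit hogging moment at Y produces rotation L₁/(3EI) + L₂/(3EI) = 3.833/EI.
Compatibility: M_Y·(L₁+L₂)/(3EI) = θ_0, giving M_Y = 40.93 kN·m (hogging).
Span XY, ΣM about X with M_Y applied at Y: R_Y^{XY}·4.5 = 101.2 + 40.93, so R_Y^{XY} = 31.6 kN and R_X = 45 − 31.6 = 13.4 kN.
Span YZ, ΣM about Z: R_Y^{YZ}·7 = 238 + 40.93, so R_Y^{YZ} = 39.85 kN and R_Z = 42.5 − 39.85 = 2.652 kN.
R_Y = 31.6 + 39.85 = 71.44 kN.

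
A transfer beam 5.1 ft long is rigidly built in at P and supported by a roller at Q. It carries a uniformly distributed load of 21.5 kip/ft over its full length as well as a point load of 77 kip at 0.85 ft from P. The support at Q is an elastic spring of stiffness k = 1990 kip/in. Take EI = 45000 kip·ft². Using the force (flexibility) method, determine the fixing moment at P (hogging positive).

Take the reaction at Q as the redundant and release it; the primary structure is a cantilever fixed at P.
Free-end deflection of the primary structure under the applied loading (downward +):
  UDL 21.5: wL⁴/(8EI) = 1818/EI
  point load 77 at a = 0.85: Pa²(3L − a)/(6EI) = 134/EI
  δ_0 = 1952/EI
Flexibility coefficient — unit upward force at Q: δ_{QQ} = L³/(3EI) = 44.22/EI.
With EI = 45000 kip·ft²: δ_0 = 0.043381 ft and δ_{QQ} = 0.000983 ft/kip.
Compatibility — the spring shortens by R_Q/k under the reaction it provides: δ_0 − R_Q·δ_{QQ} = R_Q/k. With 1/k = 1/(1990×12) ft/kip = 0.000042 ft/kip, R_Q = δ_0 / (δ_{QQ} + 1/k) = 0.043381 / (0.000983 + 0.000042) = 42.34 kip.
Moment equilibrium about P: M_P = Σ(load moments about P) − R_Q·L = 345.1 − 42.34×5.1 = 129.1 kip·ft.

M_P = 129.1 kip·ft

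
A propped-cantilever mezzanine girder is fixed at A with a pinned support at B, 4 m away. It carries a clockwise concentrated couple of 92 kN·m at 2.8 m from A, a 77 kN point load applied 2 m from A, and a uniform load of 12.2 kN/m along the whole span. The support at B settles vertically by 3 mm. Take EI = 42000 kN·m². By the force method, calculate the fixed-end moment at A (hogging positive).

Take the reaction at B as the redundant and release it; the primary structure is a cantilever fixed at A.
Downward deflection at the released point B due to the loads:
  clockwise couple 92 at a = 2.8: M₀a(2L − a)/(2EI) = 669.8/EI
  point load 77 at a = 2: Pa²(3L − a)/(6EI) = 513.3/EI
  UDL 12.2: wL⁴/(8EI) = 390.4/EI
  δ_0 = 1573/EI
Flexibility coefficient — unit upward force at B: δ_{BB} = L³/(3EI) = 21.33/EI.
With EI = 42000 kN·m²: δ_0 = 0.037464 m and δ_{BB} = 0.000508 m/kN.
Compatibility — the beam at B must follow the support down by 0.003 m: δ_0 − R_B·δ_{BB} = 0.003, so R_B = (0.037464 − 0.003)/0.000508 = 67.85 kN.
Moment equilibrium about A: M_A = Σ(load moments about A) − R_B·L = 343.6 − 67.85×4 = 72.2 kN·m.

M_A = 72.2 kN·m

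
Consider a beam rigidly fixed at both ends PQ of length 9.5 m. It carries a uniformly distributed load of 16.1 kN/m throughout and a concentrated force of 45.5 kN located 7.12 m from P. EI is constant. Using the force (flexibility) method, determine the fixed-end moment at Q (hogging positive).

M_Q = 181.9 kN·m

Release both end moments; the primary structure is a simply-supported span PQ with redundants M_P and M_Q.
On the primary (simply-supported) span, the end slopes from the loading are:
  at P: UDL 16.1: wL³/(24EI) = 575.2/EI
  at Q: UDL 16.1: wL³/(24EI) = 575.2/EI
  at P: point load 45.5 at a = 7.12: Pab(L + b)/(6LEI) = 160.7/EI
  at Q: point load 45.5 at a = 7.12: Pab(L + a)/(6LEI) = 224.8/EI
  θ_P0 = 735.9/EI,  θ_Q0 = 800/EI
Flexibility coefficients: a unit moment at one end gives L/(3EI) there and L/(6EI) at the far end, so f₁₁ = f₂₂ = 3.167/EI and f₁₂ = f₂₁ = 1.583/EI.
Compatibility — zero rotation at each built-in end:
  3.167 M_P + 1.583 M_Q = 735.9
  1.583 M_P + 3.167 M_Q = 800
Solving the pair gives M_P = 141.4 kN·m and M_Q = 181.9 kN·m (hogging).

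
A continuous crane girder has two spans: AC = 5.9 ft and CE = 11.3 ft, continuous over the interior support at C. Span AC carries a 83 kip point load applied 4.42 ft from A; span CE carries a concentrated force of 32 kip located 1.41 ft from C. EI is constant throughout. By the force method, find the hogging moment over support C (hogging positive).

M_C = 51.93 kip·ft

Take M_C as the redundant. Released structure: two simple spans AC and CE with a hinge at C.
Rotations at C on the released spans (each span's end-slope, ×1/EI):
  span AC: point load 83 at a = 4.42: Pab(L + a)/(6LEI) = 158.3/EI
  span CE: point load 32 at a = 1.41: Pab(L + b)/(6LEI) = 139.5/EI
  relative rotation θ_0 = (158.3 + 139.5)/EI = 297.7/EI
A unit hogging moment at C produces rotation L₁/(3EI) + L₂/(3EI) = 5.733/EI.
Slope continuity at C: θ_0 = M_C·5.733/EI, so M_C = 297.7/5.733 = 51.93 kip·ft (hogging).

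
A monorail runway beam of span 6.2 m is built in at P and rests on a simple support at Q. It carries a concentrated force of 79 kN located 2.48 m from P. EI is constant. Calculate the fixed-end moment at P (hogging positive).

M_P = 94.04 kN·m

Release the roller at Q. Primary structure: cantilever fixed at P.
Free-end deflection of the primary structure under the applied loading (downward +):
  point load 79 at a = 2.48: Pa²(3L − a)/(6EI) = 1305/EI
Flexibility coefficient — unit upward force at Q: δ_{QQ} = L³/(3EI) = 79.44/EI.
Compatibility at Q: δ_0 − R_Q·δ_{QQ} = 0, so R_Q = 1305/79.44 = 16.43 kN.
Moment equilibrium about P: M_P = Σ(load moments about P) − R_Q·L = 195.9 − 16.43×6.2 = 94.04 kN·m.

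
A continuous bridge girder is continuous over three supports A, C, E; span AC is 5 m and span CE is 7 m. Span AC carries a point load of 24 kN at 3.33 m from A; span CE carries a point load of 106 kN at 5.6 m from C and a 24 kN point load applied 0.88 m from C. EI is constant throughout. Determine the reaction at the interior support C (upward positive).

R_C = 79.05 kN

Release continuity at C by inserting a hinge; the redundant is the internal moment M_C. The primary structure is two simply-supported spans AC and CE.
Rotations at C on the released spans (each span's end-slope, ×1/EI):
  span AC: point load 24 at a = 3.33: Pab(L + a)/(6LEI) = 37.06/EI
  span CE: point load 106 at a = 5.6: Pab(L + b)/(6LEI) = 166.2/EI
  span CE: point load 24 at a = 0.88: Pab(L + b)/(6LEI) = 40.38/EI
  relative rotation θ_0 = (37.06 + 206.6)/EI = 243.6/EI
A unit hogging moment at C produces rotation L₁/(3EI) + L₂/(3EI) = 4/EI.
Slope continuity at C: θ_0 = M_C·4/EI, so M_C = 243.6/4 = 60.91 kN·m (hogging).
Span AC, ΣM about A with M_C applied at C: R_C^{AC}·5 = 79.92 + 60.91, so R_C^{AC} = 28.17 kN and R_A = 24 − 28.17 = -4.166 kN.
Span CE, ΣM about E: R_C^{CE}·7 = 295.3 + 60.91, so R_C^{CE} = 50.88 kN and R_E = 130 − 50.88 = 79.12 kN.
R_C = 28.17 + 50.88 = 79.05 kN.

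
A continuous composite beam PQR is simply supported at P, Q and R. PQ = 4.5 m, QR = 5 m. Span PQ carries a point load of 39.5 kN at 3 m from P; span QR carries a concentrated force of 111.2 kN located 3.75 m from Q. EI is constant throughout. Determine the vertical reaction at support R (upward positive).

R_R = 73.42 kN

Insert a hinge at Q; M_Q is the redundant, and each span becomes simply supported.
End slopes at the hinge Q, treating each span as simply supported:
  span PQ: point load 39.5 at a = 3: Pab(L + a)/(6LEI) = 49.38/EI
  span QR: point load 111.2 at a = 3.75: Pab(L + b)/(6LEI) = 108.6/EI
  relative rotation θ_0 = (49.38 + 108.6)/EI = 158/EI
A unit hogging moment at Q produces rotation L₁/(3EI) + L₂/(3EI) = 3.167/EI.
Slope continuity at Q: θ_0 = M_Q·3.167/EI, so M_Q = 158/3.167 = 49.88 kN·m (hogging).
Span QR, ΣM about R: R_Q^{QR}·5 = 139 + 49.88, so R_Q^{QR} = 37.78 kN and R_R = 111.2 − 37.78 = 73.42 kN.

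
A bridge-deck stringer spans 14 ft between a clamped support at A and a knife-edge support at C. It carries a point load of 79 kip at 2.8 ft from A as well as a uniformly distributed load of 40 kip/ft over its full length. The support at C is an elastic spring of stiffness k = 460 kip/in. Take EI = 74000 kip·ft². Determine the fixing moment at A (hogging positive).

M_A = 1183 kip·ft

Take the reaction at C as the redundant and release it; the primary structure is a cantilever fixed at A.
Downward deflection at the released point C due to the loads:
  point load 79 at a = 2.8: Pa²(3L − a)/(6EI) = 4046/EI
  UDL 40: wL⁴/(8EI) = 192080/EI
  δ_0 = 196126/EI
Tip deflection under a unit load at C: L³/(3EI) = 914.7/EI.
With EI = 74000 kip·ft²: δ_0 = 2.6504 ft and δ_{CC} = 0.01236 ft/kip.
Compatibility — the spring shortens by R_C/k under the reaction it provides: δ_0 − R_C·δ_{CC} = R_C/k. With 1/k = 1/(460×12) ft/kip = 0.000181 ft/kip, R_C = δ_0 / (δ_{CC} + 1/k) = 2.6504 / (0.01236 + 0.000181) = 211.3 kip.
Moment equilibrium about A: M_A = Σ(load moments about A) − R_C·L = 4141 − 211.3×14 = 1183 kip·ft.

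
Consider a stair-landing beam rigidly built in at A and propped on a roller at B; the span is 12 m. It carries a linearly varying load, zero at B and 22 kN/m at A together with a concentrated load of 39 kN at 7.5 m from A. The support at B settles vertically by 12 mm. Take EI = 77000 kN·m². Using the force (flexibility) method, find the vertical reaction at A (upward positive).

R_A = 128.1 kN

Take the reaction at B as the redundant and release it; the primary structure is a cantilever fixed at A.
Downward deflection at the released point B due to the loads:
  triangular load, peak 22 at the fixed end: w₀L⁴/(30EI) = 15206/EI
  point load 39 at a = 7.5: Pa²(3L − a)/(6EI) = 10420/EI
  δ_0 = 25627/EI
Tip deflection under a unit load at B: L³/(3EI) = 576/EI.
With EI = 77000 kN·m²: δ_0 = 0.33281 m and δ_{BB} = 0.007481 m/kN.
Compatibility — the beam at B must follow the support down by 0.012 m: δ_0 − R_B·δ_{BB} = 0.012, so R_B = (0.33281 − 0.012)/0.007481 = 42.89 kN.
Vertical equilibrium: R_A = ΣP − R_B = 171 − 42.89 = 128.1 kN.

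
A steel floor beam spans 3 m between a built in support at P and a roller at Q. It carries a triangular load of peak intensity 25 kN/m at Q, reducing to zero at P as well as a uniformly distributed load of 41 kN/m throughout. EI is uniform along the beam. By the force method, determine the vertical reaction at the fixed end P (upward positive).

Take the reaction at Q as the redundant and release it; the primary structure is a cantilever fixed at P.
Primary-structure tip deflection at Q by superposition:
  triangular load, peak 25 at the free end: 11w₀L⁴/(120EI) = 185.6/EI
  UDL 41: wL⁴/(8EI) = 415.1/EI
  δ_0 = 600.8/EI
Flexibility coefficient — unit upward force at Q: δ_{QQ} = L³/(3EI) = 9/EI.
Compatibility at Q: δ_0 − R_Q·δ_{QQ} = 0, so R_Q = 600.8/9 = 66.75 kN.
Vertical equilibrium: R_P = ΣP − R_Q = 160.5 − 66.75 = 93.75 kN.

R_P = 93.75 kN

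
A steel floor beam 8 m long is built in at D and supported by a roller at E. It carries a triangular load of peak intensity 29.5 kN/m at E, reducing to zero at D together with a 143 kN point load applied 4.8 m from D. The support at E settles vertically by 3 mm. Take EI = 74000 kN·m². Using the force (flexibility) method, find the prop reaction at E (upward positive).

Take the reaction at E as the redundant and release it; the primary structure is a cantilever fixed at D.
Downward deflection at the released point E due to the loads:
  triangular load, peak 29.5 at the free end: 11w₀L⁴/(120EI) = 11076/EI
  point load 143 at a = 4.8: Pa²(3L − a)/(6EI) = 10543/EI
  δ_0 = 21619/EI
Flexibility coefficient — unit upward force at E: δ_{EE} = L³/(3EI) = 170.7/EI.
With EI = 74000 kN·m²: δ_0 = 0.29215 m and δ_{EE} = 0.002306 m/kN.
Compatibility — the beam at E must follow the support down by 0.003 m: δ_0 − R_E·δ_{EE} = 0.003, so R_E = (0.29215 − 0.003)/0.002306 = 125.4 kN.

R_E = 125.4 kN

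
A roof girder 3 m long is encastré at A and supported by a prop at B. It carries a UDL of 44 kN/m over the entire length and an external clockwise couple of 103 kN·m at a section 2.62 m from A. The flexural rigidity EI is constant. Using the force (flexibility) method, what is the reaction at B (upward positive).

Choose R_B as the redundant. The primary structure is the cantilever fixed at A.
Downward deflection at the released point B due to the loads:
  UDL 44: wL⁴/(8EI) = 445.5/EI
  clockwise couple 103 at a = 2.62: M₀a(2L − a)/(2EI) = 456.1/EI
  δ_0 = 901.6/EI
Tip deflection under a unit load at B: L³/(3EI) = 9/EI.
The prop prevents deflection at B: R_B = δ_0/δ_{BB} = 901.6/9 = 100.2 kN.

R_B = 100.2 kN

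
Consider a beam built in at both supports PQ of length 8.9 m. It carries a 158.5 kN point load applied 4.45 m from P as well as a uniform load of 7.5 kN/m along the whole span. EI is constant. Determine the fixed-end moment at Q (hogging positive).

Release both end moments; the primary structure is a simply-supported span PQ with redundants M_P and M_Q.
Simple-span end rotations at P and Q under the given loads:
  at P: point load 158.5 at a = 4.45: Pab(L + b)/(6LEI) = 784.7/EI
  at Q: point load 158.5 at a = 4.45: Pab(L + a)/(6LEI) = 784.7/EI
  at P: UDL 7.5: wL³/(24EI) = 220.3/EI
  at Q: UDL 7.5: wL³/(24EI) = 220.3/EI
  θ_P0 = 1005/EI,  θ_Q0 = 1005/EI
Flexibility coefficients: a unit moment at one end gives L/(3EI) there and L/(6EI) at the far end, so f₁₁ = f₂₂ = 2.967/EI and f₁₂ = f₂₁ = 1.483/EI.
Compatibility — zero rotation at each built-in end:
  2.967 M_P + 1.483 M_Q = 1005
  1.483 M_P + 2.967 M_Q = 1005
Solving the pair gives M_P = 225.8 kN·m and M_Q = 225.8 kN·m (hogging).

M_Q = 225.8 kN·m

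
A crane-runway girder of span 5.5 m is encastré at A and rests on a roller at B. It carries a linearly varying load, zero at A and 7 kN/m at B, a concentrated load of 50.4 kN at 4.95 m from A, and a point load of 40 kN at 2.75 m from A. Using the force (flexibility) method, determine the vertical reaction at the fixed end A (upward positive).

Release the roller at B. Primary structure: cantilever fixed at A.
Free-end deflection of the primary structure under the applied loading (downward +):
  triangular load, peak 7 at the free end: 11w₀L⁴/(120EI) = 587.2/EI
  point load 50.4 at a = 4.95: Pa²(3L − a)/(6EI) = 2377/EI
  point load 40 at a = 2.75: Pa²(3L − a)/(6EI) = 693.2/EI
  δ_0 = 3658/EI
Tip deflection under a unit load at B: L³/(3EI) = 55.46/EI.
Compatibility at B: δ_0 − R_B·δ_{BB} = 0, so R_B = 3658/55.46 = 65.95 kN.
Vertical equilibrium: R_A = ΣP − R_B = 109.7 − 65.95 = 43.7 kN.

R_A = 43.7 kN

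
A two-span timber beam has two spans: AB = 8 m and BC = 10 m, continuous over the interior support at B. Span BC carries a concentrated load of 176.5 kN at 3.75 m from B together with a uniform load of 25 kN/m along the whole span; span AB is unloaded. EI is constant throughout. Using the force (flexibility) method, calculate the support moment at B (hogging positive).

Release continuity at B by inserting a hinge; the redundant is the internal moment M_B. The primary structure is two simply-supported spans AB and BC.
Discontinuity in slope at B on the released structure — sum the simple-span end rotations:
  span BC: point load 176.5 at a = 3.75: Pab(L + b)/(6LEI) = 1120/EI
  span BC: UDL 25: wL³/(24EI) = 1042/EI
  relative rotation θ_0 = (0 + 2162)/EI = 2162/EI
A unit hogging moment at B produces rotation L₁/(3EI) + L₂/(3EI) = 6/EI.
Slope continuity at B: θ_0 = M_B·6/EI, so M_B = 2162/6 = 360.3 kN·m (hogging).

M_B = 360.3 kN·m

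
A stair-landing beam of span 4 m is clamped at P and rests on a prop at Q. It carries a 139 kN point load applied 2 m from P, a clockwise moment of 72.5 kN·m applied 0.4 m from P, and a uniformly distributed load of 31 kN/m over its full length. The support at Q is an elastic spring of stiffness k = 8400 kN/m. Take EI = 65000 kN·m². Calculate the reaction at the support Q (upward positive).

Remove the prop at Q; the released (primary) structure is a cantilever built in at P.
Deflection at Q on the released cantilever, summing each load's contribution:
  point load 139 at a = 2: Pa²(3L − a)/(6EI) = 926.7/EI
  clockwise couple 72.5 at a = 0.4: M₀a(2L − a)/(2EI) = 110.2/EI
  UDL 31: wL⁴/(8EI) = 992/EI
  δ_0 = 2029/EI
Tip deflection under a unit load at Q: L³/(3EI) = 21.33/EI.
With EI = 65000 kN·m²: δ_0 = 0.031213 m and δ_{QQ} = 0.000328 m/kN.
Compatibility — the spring shortens by R_Q/k under the reaction it provides: δ_0 − R_Q·δ_{QQ} = R_Q/k. With 1/k = 0.000119 m/kN, R_Q = δ_0 / (δ_{QQ} + 1/k) = 0.031213 / (0.000328 + 0.000119) = 69.79 kN.

R_Q = 69.79 kN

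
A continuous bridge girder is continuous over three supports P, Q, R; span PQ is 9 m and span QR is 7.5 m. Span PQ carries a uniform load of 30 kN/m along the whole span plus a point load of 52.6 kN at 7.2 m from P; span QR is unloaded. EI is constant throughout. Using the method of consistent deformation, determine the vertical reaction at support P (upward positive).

R_P = 123 kN

Take M_Q as the redundant. Released structure: two simple spans PQ and QR with a hinge at Q.
End slopes at the hinge Q, treating each span as simply supported:
  span PQ: UDL 30: wL³/(24EI) = 911.2/EI
  span PQ: point load 52.6 at a = 7.2: Pab(L + a)/(6LEI) = 204.5/EI
  relative rotation θ_0 = (1116 + 0)/EI = 1116/EI
A unit hogging moment at Q produces rotation L₁/(3EI) + L₂/(3EI) = 5.5/EI.
Slope continuity at Q: θ_0 = M_Q·5.5/EI, so M_Q = 1116/5.5 = 202.9 kN·m (hogging).
Span PQ, ΣM about P with M_Q applied at Q: R_Q^{PQ}·9 = 1594 + 202.9, so R_Q^{PQ} = 199.6 kN and R_P = 322.6 − 199.6 = 123 kN.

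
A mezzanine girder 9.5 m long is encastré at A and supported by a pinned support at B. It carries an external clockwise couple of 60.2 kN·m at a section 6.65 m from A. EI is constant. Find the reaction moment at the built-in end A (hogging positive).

Remove the prop at B; the released (primary) structure is a cantilever built in at A.
Primary-structure tip deflection at B by superposition:
  clockwise couple 60.2 at a = 6.65: M₀a(2L − a)/(2EI) = 2472/EI
Flexibility coefficient — unit upward force at B: δ_{BB} = L³/(3EI) = 285.8/EI.
Compatibility at B: δ_0 − R_B·δ_{BB} = 0, so R_B = 2472/285.8 = 8.65 kN.
Moment equilibrium about A: M_A = Σ(load moments about A) − R_B·L = 60.2 − 8.65×9.5 = -21.97 kN·m.

M_A = -21.97 kN·m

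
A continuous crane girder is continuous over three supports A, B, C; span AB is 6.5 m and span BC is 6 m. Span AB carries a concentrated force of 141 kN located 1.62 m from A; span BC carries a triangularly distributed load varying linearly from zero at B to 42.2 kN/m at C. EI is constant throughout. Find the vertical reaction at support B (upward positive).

R_B = 108.8 kN

Insert a hinge at B; M_B is the redundant, and each span becomes simply supported.
Rotations at B on the released spans (each span's end-slope, ×1/EI):
  span AB: point load 141 at a = 1.62: Pab(L + a)/(6LEI) = 232.1/EI
  span BC: triangular load, peak 42.2: 7w₀L³/(360EI) = 177.2/EI
  relative rotation θ_0 = (232.1 + 177.2)/EI = 409.3/EI
A unit hogging moment at B produces rotation L₁/(3EI) + L₂/(3EI) = 4.167/EI.
Compatibility: M_B·(L₁+L₂)/(3EI) = θ_0, giving M_B = 98.24 kN·m (hogging).
Span AB, ΣM about A with M_B applied at B: R_B^{AB}·6.5 = 228.4 + 98.24, so R_B^{AB} = 50.26 kN and R_A = 141 − 50.26 = 90.74 kN.
Span BC, ΣM about C: R_B^{BC}·6 = 253.2 + 98.24, so R_B^{BC} = 58.57 kN and R_C = 126.6 − 58.57 = 68.03 kN.
R_B = 50.26 + 58.57 = 108.8 kN.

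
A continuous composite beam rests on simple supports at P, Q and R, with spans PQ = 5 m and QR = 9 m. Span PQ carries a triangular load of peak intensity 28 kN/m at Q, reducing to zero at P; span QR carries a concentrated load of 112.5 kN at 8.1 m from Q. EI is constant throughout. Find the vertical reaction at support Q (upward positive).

R_Q = 73.13 kN

Insert a hinge at Q; M_Q is the redundant, and each span becomes simply supported.
Discontinuity in slope at Q on the released structure — sum the simple-span end rotations:
  span PQ: triangular load, peak 28: w₀L³/(45EI) = 77.78/EI
  span QR: point load 112.5 at a = 8.1: Pab(L + b)/(6LEI) = 150.4/EI
  relative rotation θ_0 = (77.78 + 150.4)/EI = 228.1/EI
A unit hogging moment at Q produces rotation L₁/(3EI) + L₂/(3EI) = 4.667/EI.
Slope continuity at Q: θ_0 = M_Q·4.667/EI, so M_Q = 228.1/4.667 = 48.89 kN·m (hogging).
Span PQ, ΣM about P with M_Q applied at Q: R_Q^{PQ}·5 = 233.3 + 48.89, so R_Q^{PQ} = 56.44 kN and R_P = 70 − 56.44 = 13.56 kN.
Span QR, ΣM about R: R_Q^{QR}·9 = 101.2 + 48.89, so R_Q^{QR} = 16.68 kN and R_R = 112.5 − 16.68 = 95.82 kN.
R_Q = 56.44 + 16.68 = 73.13 kN.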